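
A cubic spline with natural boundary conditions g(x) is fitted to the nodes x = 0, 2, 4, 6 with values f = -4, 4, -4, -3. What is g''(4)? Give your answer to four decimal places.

Put M_i = g'' at the i-th knot. Here h = (2, 2, 2) and Δ = (4, -4, 1/2), so the interior equations h_(i-1)·M_(i-1) + 2(h_(i-1)+h_i)·M_i + h_i·M_(i+1) = 6(Δ_i − Δ_(i-1)) read
  2·M_0 + 8·M_1 + 2·M_2 = 6(Δ_1 - Δ_0) = -48
  2·M_1 + 8·M_2 + 2·M_3 = 6(Δ_2 - Δ_1) = 27
Natural end conditions: M_0 = M_3 = 0.
Solving: M_0 = 0, M_1 = -73/10, M_2 = 26/5, M_3 = 0.

5.2000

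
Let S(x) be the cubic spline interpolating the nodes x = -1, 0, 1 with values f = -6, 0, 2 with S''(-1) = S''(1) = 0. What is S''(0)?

With M_i denoting the second derivative at x_i, h_i = 1, 1, and Δ_i = (y_(i+1) − y_i)/h_i = 6, 2:
  1·M_0 + 4·M_1 + 1·M_2 = 6(Δ_1 - Δ_0) = -24
Natural end conditions: M_0 = M_2 = 0.
Solving the tridiagonal system: M_0 = 0, M_1 = -6, M_2 = 0.

-6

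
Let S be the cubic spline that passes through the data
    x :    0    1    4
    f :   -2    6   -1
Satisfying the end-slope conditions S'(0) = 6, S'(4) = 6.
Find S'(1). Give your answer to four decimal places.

With M_i denoting the second derivative at x_i, h_i = 1, 3, and Δ_i = (y_(i+1) − y_i)/h_i = 8, -7/3:
  1·M_0 + 8·M_1 + 3·M_2 = 6(Δ_1 - Δ_0) = -62
Clamped end conditions give two more equations: 2h_0·M_0 + h_0·M_1 = 6(Δ_0 - S'(0)) = 12 and h_1·M_1 + 2h_1·M_2 = 6(S'(4) - Δ_1) = 50.
Solving the tridiagonal system: M_0 = 55/4, M_1 = -31/2, M_2 = 193/12.
On [1, 4], S'(x) = b_1 + 2c_1·(x - 1) + 3d_1·(x - 1)² with b_1 = Δ_1 - h_1(2M_1 + M_2)/6 = 41/8, c_1 = M_1/2 = -31/4, d_1 = (M_2 - M_1)/(6h_1) = 379/216. So S'(1) = 41/8.

5.1250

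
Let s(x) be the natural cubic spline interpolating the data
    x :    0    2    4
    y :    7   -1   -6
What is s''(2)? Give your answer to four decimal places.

Put σ_i = s'' at the i-th knot. Here h = (2, 2) and Δ = (-4, -5/2), so the interior equations h_(i-1)·σ_(i-1) + 2(h_(i-1)+h_i)·σ_i + h_i·σ_(i+1) = 6(Δ_i − Δ_(i-1)) read
  2·σ_0 + 8·σ_1 + 2·σ_2 = 6(Δ_1 - Δ_0) = 9
Natural end conditions: σ_0 = σ_2 = 0.
Forward elimination and back-substitution give σ_0 = 0, σ_1 = 9/8, σ_2 = 0.

1.1250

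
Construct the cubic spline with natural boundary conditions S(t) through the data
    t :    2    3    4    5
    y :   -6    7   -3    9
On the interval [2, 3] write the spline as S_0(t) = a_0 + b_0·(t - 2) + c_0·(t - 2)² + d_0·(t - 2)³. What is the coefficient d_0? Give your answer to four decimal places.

-7.6000

With σ_i denoting the second derivative at x_i, h_i = 1, 1, 1, and Δ_i = (y_(i+1) − y_i)/h_i = 13, -10, 12:
  1·σ_0 + 4·σ_1 + 1·σ_2 = 6(Δ_1 - Δ_0) = -138
  1·σ_1 + 4·σ_2 + 1·σ_3 = 6(Δ_2 - Δ_1) = 132
Natural end conditions: σ_0 = σ_3 = 0.
Solving: σ_0 = 0, σ_1 = -228/5, σ_2 = 222/5, σ_3 = 0.
On [2, 3], with S_0(t) = a_0 + b_0·(t - 2) + c_0·(t - 2)² + d_0·(t - 2)³: c_0 = σ_0/2 = 0, d_0 = (σ_1 - σ_0)/(6h_0) = -38/5, b_0 = Δ_0 - h_0(2σ_0 + σ_1)/6 = 103/5.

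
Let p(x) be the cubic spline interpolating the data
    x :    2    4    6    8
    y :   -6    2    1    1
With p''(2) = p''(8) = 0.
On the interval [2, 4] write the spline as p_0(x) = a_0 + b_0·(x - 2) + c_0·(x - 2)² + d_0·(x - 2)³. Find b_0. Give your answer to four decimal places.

5.2333

Put m_i = p'' at the i-th knot. Here h = (2, 2, 2) and Δ = (4, -1/2, 0), so the interior equations h_(i-1)·m_(i-1) + 2(h_(i-1)+h_i)·m_i + h_i·m_(i+1) = 6(Δ_i − Δ_(i-1)) read
  2·m_0 + 8·m_1 + 2·m_2 = 6(Δ_1 - Δ_0) = -27
  2·m_1 + 8·m_2 + 2·m_3 = 6(Δ_2 - Δ_1) = 3
Natural end conditions: m_0 = m_3 = 0.
Solving the tridiagonal system: m_0 = 0, m_1 = -37/10, m_2 = 13/10, m_3 = 0.
On [2, 4], with p_0(x) = a_0 + b_0·(x - 2) + c_0·(x - 2)² + d_0·(x - 2)³: c_0 = m_0/2 = 0, d_0 = (m_1 - m_0)/(6h_0) = -37/120, b_0 = Δ_0 - h_0(2m_0 + m_1)/6 = 157/30.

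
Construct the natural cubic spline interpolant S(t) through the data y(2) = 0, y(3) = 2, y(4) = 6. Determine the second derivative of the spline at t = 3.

3

Let M_i = S''(x_i). Step sizes h_i = 1, 1; slopes of the chords Δ_i = (y_(i+1) - y_i)/h_i = 2, 4.
  1·M_0 + 4·M_1 + 1·M_2 = 6(Δ_1 - Δ_0) = 12
Natural end conditions: M_0 = M_2 = 0.
Solving the tridiagonal system: M_0 = 0, M_1 = 3, M_2 = 0.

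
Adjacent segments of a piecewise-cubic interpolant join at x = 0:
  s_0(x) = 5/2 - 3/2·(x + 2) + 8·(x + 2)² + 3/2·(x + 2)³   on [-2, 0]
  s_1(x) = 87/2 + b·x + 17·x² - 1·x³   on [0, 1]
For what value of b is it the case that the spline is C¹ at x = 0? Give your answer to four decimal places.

s_0'(x) = -3/2 + 16·(x + 2) + 9/2·(x + 2)², so s_0'(0) = 97/2. On the right, s_1'(0) = b, so b = 97/2.

48.5000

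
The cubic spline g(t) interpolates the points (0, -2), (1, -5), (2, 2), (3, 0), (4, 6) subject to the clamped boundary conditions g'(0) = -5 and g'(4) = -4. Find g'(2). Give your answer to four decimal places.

Write m_i for g''(x_i). With h_i = 1, 1, 1, 1 and divided differences Δ_i = -3, 7, -2, 6, the continuity of g' gives the tridiagonal system
  1·m_0 + 4·m_1 + 1·m_2 = 6(Δ_1 - Δ_0) = 60
  1·m_1 + 4·m_2 + 1·m_3 = 6(Δ_2 - Δ_1) = -54
  1·m_2 + 4·m_3 + 1·m_4 = 6(Δ_3 - Δ_2) = 48
Clamped end conditions give two more equations: 2h_0·m_0 + h_0·m_1 = 6(Δ_0 - g'(0)) = 12 and h_3·m_3 + 2h_3·m_4 = 6(g'(4) - Δ_3) = -60.
Hence m_0 = -155/28, m_1 = 323/14, m_2 = -107/4, m_3 = 419/14, m_4 = -1259/28.
On [2, 3], g'(t) = b_2 + 2c_2·(t - 2) + 3d_2·(t - 2)² with b_2 = Δ_2 - h_2(2m_2 + m_3)/6 = 27/14, c_2 = m_2/2 = -107/8, d_2 = (m_3 - m_2)/(6h_2) = 529/56. So g'(2) = 27/14.

1.9286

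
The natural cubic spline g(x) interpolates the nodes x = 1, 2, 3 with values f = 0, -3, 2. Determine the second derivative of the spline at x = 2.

With σ_i denoting the second derivative at x_i, h_i = 1, 1, and Δ_i = (y_(i+1) − y_i)/h_i = -3, 5:
  1·σ_0 + 4·σ_1 + 1·σ_2 = 6(Δ_1 - Δ_0) = 48
Natural end conditions: σ_0 = σ_2 = 0.
Hence σ_0 = 0, σ_1 = 12, σ_2 = 0.

12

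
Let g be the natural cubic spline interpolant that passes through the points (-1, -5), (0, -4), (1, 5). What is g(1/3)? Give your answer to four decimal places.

With m_i denoting the second derivative at x_i, h_i = 1, 1, and Δ_i = (y_(i+1) − y_i)/h_i = 1, 9:
  1·m_0 + 4·m_1 + 1·m_2 = 6(Δ_1 - Δ_0) = 48
Natural end conditions: m_0 = m_2 = 0.
Solving the tridiagonal system: m_0 = 0, m_1 = 12, m_2 = 0.
On [0, 1], g(t) = -4 + 5·t + 6·t² - 2·t³.
With t = 1/3: g(1/3) = -47/27.

-1.7407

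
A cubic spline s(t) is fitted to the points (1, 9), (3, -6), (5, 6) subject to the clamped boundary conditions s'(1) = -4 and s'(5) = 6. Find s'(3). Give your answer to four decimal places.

Write M_i for s''(x_i). With h_i = 2, 2 and divided differences Δ_i = -15/2, 6, the continuity of s' gives the tridiagonal system
  2·M_0 + 8·M_1 + 2·M_2 = 6(Δ_1 - Δ_0) = 81
Clamped end conditions give two more equations: 2h_0·M_0 + h_0·M_1 = 6(Δ_0 - s'(1)) = -21 and h_1·M_1 + 2h_1·M_2 = 6(s'(5) - Δ_1) = 0.
Forward elimination and back-substitution give M_0 = -103/8, M_1 = 61/4, M_2 = -61/8.
On [3, 5], s'(t) = b_1 + 2c_1·(t - 3) + 3d_1·(t - 3)² with b_1 = Δ_1 - h_1(2M_1 + M_2)/6 = -13/8, c_1 = M_1/2 = 61/8, d_1 = (M_2 - M_1)/(6h_1) = -61/32. So s'(3) = -13/8.

-1.6250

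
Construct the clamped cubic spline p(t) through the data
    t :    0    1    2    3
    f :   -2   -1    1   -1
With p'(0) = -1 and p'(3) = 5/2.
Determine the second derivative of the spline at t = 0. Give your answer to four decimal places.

4.3333

Put σ_i = p'' at the i-th knot. Here h = (1, 1, 1) and Δ = (1, 2, -2), so the interior equations h_(i-1)·σ_(i-1) + 2(h_(i-1)+h_i)·σ_i + h_i·σ_(i+1) = 6(Δ_i − Δ_(i-1)) read
  1·σ_0 + 4·σ_1 + 1·σ_2 = 6(Δ_1 - Δ_0) = 6
  1·σ_1 + 4·σ_2 + 1·σ_3 = 6(Δ_2 - Δ_1) = -24
Clamped end conditions give two more equations: 2h_0·σ_0 + h_0·σ_1 = 6(Δ_0 - p'(0)) = 12 and h_2·σ_2 + 2h_2·σ_3 = 6(p'(3) - Δ_2) = 27.
Hence σ_0 = 13/3, σ_1 = 10/3, σ_2 = -35/3, σ_3 = 58/3.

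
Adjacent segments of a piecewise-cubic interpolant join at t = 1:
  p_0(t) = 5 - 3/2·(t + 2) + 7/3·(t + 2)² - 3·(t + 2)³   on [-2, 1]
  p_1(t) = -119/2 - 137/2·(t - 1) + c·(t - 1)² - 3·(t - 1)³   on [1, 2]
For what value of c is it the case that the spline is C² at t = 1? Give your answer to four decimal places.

-24.6667

p_0''(t) = 14/3 - 18·(t + 2), so p_0''(1) = -148/3. On the right, p_1''(1) = 2c, so c = -74/3.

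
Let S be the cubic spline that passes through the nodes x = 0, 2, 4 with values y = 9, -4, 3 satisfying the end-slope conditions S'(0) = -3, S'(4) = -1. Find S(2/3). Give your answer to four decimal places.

Put m_i = S'' at the i-th knot. Here h = (2, 2) and Δ = (-13/2, 7/2), so the interior equations h_(i-1)·m_(i-1) + 2(h_(i-1)+h_i)·m_i + h_i·m_(i+1) = 6(Δ_i − Δ_(i-1)) read
  2·m_0 + 8·m_1 + 2·m_2 = 6(Δ_1 - Δ_0) = 60
Clamped end conditions give two more equations: 2h_0·m_0 + h_0·m_1 = 6(Δ_0 - S'(0)) = -21 and h_1·m_1 + 2h_1·m_2 = 6(S'(4) - Δ_1) = -27.
Solving: m_0 = -49/4, m_1 = 14, m_2 = -55/4.
On [0, 2], S(x) = 9 - 3·x - 49/8·x² + 35/16·x³.
With x = 2/3: S(2/3) = 133/27.

4.9259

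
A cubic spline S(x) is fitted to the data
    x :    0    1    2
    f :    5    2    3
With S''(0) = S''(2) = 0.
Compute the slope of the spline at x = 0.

-4

Put m_i = S'' at the i-th knot. Here h = (1, 1) and Δ = (-3, 1), so the interior equations h_(i-1)·m_(i-1) + 2(h_(i-1)+h_i)·m_i + h_i·m_(i+1) = 6(Δ_i − Δ_(i-1)) read
  1·m_0 + 4·m_1 + 1·m_2 = 6(Δ_1 - Δ_0) = 24
Natural end conditions: m_0 = m_2 = 0.
Solving: m_0 = 0, m_1 = 6, m_2 = 0.
On [0, 1], S'(x) = b_0 + 2c_0·x + 3d_0·x² with b_0 = Δ_0 - h_0(2m_0 + m_1)/6 = -4, c_0 = m_0/2 = 0, d_0 = (m_1 - m_0)/(6h_0) = 1. So S'(0) = -4.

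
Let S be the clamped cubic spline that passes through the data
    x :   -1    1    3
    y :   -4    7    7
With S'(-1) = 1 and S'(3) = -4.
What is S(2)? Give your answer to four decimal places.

9.2188

Put m_i = S'' at the i-th knot. Here h = (2, 2) and Δ = (11/2, 0), so the interior equations h_(i-1)·m_(i-1) + 2(h_(i-1)+h_i)·m_i + h_i·m_(i+1) = 6(Δ_i − Δ_(i-1)) read
  2·m_0 + 8·m_1 + 2·m_2 = 6(Δ_1 - Δ_0) = -33
Clamped end conditions give two more equations: 2h_0·m_0 + h_0·m_1 = 6(Δ_0 - S'(-1)) = 27 and h_1·m_1 + 2h_1·m_2 = 6(S'(3) - Δ_1) = -24.
Solving the tridiagonal system: m_0 = 77/8, m_1 = -23/4, m_2 = -25/8.
On [1, 3], S(x) = 7 + 39/8·(x - 1) - 23/8·(x - 1)² + 7/32·(x - 1)³.
With (x - 1) = 1: S(2) = 295/32.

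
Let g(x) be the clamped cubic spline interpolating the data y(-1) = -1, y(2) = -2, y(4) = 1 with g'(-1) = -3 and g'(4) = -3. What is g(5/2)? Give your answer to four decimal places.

-0.5047

Put M_i = g'' at the i-th knot. Here h = (3, 2) and Δ = (-1/3, 3/2), so the interior equations h_(i-1)·M_(i-1) + 2(h_(i-1)+h_i)·M_i + h_i·M_(i+1) = 6(Δ_i − Δ_(i-1)) read
  3·M_0 + 10·M_1 + 2·M_2 = 6(Δ_1 - Δ_0) = 11
Clamped end conditions give two more equations: 2h_0·M_0 + h_0·M_1 = 6(Δ_0 - g'(-1)) = 16 and h_1·M_1 + 2h_1·M_2 = 6(g'(4) - Δ_1) = -27.
Hence M_0 = 47/30, M_1 = 11/5, M_2 = -157/20.
On [2, 4], g(x) = -2 + 53/20·(x - 2) + 11/10·(x - 2)² - 67/80·(x - 2)³.
With (x - 2) = 1/2: g(5/2) = -323/640.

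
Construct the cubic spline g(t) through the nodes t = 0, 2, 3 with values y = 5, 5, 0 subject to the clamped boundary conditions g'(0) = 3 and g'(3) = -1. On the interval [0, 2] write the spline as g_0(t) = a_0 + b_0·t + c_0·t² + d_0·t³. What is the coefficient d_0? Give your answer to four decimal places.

-0.5417

Let σ_i = g''(x_i). Step sizes h_i = 2, 1; slopes of the chords Δ_i = (y_(i+1) - y_i)/h_i = 0, -5.
  2·σ_0 + 6·σ_1 + 1·σ_2 = 6(Δ_1 - Δ_0) = -30
Clamped end conditions give two more equations: 2h_0·σ_0 + h_0·σ_1 = 6(Δ_0 - g'(0)) = -18 and h_1·σ_1 + 2h_1·σ_2 = 6(g'(3) - Δ_1) = 24.
Solving: σ_0 = -5/6, σ_1 = -22/3, σ_2 = 47/3.
On [0, 2], with g_0(t) = a_0 + b_0·t + c_0·t² + d_0·t³: c_0 = σ_0/2 = -5/12, d_0 = (σ_1 - σ_0)/(6h_0) = -13/24, b_0 = Δ_0 - h_0(2σ_0 + σ_1)/6 = 3.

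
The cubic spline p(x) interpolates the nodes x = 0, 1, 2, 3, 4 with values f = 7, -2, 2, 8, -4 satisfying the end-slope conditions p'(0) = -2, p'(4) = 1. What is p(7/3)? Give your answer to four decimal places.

5.7169

Write M_i for p''(x_i). With h_i = 1, 1, 1, 1 and divided differences Δ_i = -9, 4, 6, -12, the continuity of p' gives the tridiagonal system
  1·M_0 + 4·M_1 + 1·M_2 = 6(Δ_1 - Δ_0) = 78
  1·M_1 + 4·M_2 + 1·M_3 = 6(Δ_2 - Δ_1) = 12
  1·M_2 + 4·M_3 + 1·M_4 = 6(Δ_3 - Δ_2) = -108
Clamped end conditions give two more equations: 2h_0·M_0 + h_0·M_1 = 6(Δ_0 - p'(0)) = -42 and h_3·M_3 + 2h_3·M_4 = 6(p'(4) - Δ_3) = 78.
Forward elimination and back-substitution give M_0 = -477/14, M_1 = 183/7, M_2 = 15/2, M_3 = -309/7, M_4 = 855/14.
On [2, 3], p(x) = 2 + 76/7·(x - 2) + 15/4·(x - 2)² - 241/28·(x - 2)³.
With (x - 2) = 1/3: p(7/3) = 2161/378.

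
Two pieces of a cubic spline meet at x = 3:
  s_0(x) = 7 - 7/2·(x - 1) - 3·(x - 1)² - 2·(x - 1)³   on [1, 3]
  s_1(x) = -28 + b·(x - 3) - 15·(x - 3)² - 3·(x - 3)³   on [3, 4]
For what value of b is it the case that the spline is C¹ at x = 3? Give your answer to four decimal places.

s_0'(x) = -7/2 - 6·(x - 1) - 6·(x - 1)², so s_0'(3) = -79/2. On the right, s_1'(3) = b, so b = -79/2.

-39.5000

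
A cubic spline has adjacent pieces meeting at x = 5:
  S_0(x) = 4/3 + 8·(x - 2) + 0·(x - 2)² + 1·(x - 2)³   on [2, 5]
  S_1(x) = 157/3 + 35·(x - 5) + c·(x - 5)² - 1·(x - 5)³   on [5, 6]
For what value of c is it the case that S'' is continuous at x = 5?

S_0''(x) = 0 + 6·(x - 2), so S_0''(5) = 18. On the right, S_1''(5) = 2c, so c = 9.

9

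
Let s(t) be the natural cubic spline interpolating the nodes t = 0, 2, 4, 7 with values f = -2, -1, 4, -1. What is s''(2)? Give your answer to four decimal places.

2.2368

Put M_i = s'' at the i-th knot. Here h = (2, 2, 3) and Δ = (1/2, 5/2, -5/3), so the interior equations h_(i-1)·M_(i-1) + 2(h_(i-1)+h_i)·M_i + h_i·M_(i+1) = 6(Δ_i − Δ_(i-1)) read
  2·M_0 + 8·M_1 + 2·M_2 = 6(Δ_1 - Δ_0) = 12
  2·M_1 + 10·M_2 + 3·M_3 = 6(Δ_2 - Δ_1) = -25
Natural end conditions: M_0 = M_3 = 0.
Forward elimination and back-substitution give M_0 = 0, M_1 = 85/38, M_2 = -56/19, M_3 = 0.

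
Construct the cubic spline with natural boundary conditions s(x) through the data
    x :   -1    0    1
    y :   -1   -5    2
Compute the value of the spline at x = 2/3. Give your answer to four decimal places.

Let σ_i = s''(x_i). Step sizes h_i = 1, 1; slopes of the chords Δ_i = (y_(i+1) - y_i)/h_i = -4, 7.
  1·σ_0 + 4·σ_1 + 1·σ_2 = 6(Δ_1 - Δ_0) = 66
Natural end conditions: σ_0 = σ_2 = 0.
Forward elimination and back-substitution give σ_0 = 0, σ_1 = 33/2, σ_2 = 0.
On [0, 1], s(x) = -5 + 3/2·x + 33/4·x² - 11/4·x³.
With x = 2/3: s(2/3) = -31/27.

-1.1481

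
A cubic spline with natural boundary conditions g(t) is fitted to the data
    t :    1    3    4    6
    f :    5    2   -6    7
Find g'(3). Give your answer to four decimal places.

-7.6143

With M_i denoting the second derivative at x_i, h_i = 2, 1, 2, and Δ_i = (y_(i+1) − y_i)/h_i = -3/2, -8, 13/2:
  2·M_0 + 6·M_1 + 1·M_2 = 6(Δ_1 - Δ_0) = -39
  1·M_1 + 6·M_2 + 2·M_3 = 6(Δ_2 - Δ_1) = 87
Natural end conditions: M_0 = M_3 = 0.
Solving the tridiagonal system: M_0 = 0, M_1 = -321/35, M_2 = 561/35, M_3 = 0.
On [3, 4], g'(t) = b_1 + 2c_1·(t - 3) + 3d_1·(t - 3)² with b_1 = Δ_1 - h_1(2M_1 + M_2)/6 = -533/70, c_1 = M_1/2 = -321/70, d_1 = (M_2 - M_1)/(6h_1) = 21/5. So g'(3) = -533/70.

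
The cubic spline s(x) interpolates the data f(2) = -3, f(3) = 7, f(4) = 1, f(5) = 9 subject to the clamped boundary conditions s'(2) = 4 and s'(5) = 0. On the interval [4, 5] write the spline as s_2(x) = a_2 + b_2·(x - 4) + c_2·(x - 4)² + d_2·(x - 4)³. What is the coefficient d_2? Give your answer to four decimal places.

-14.9333

With σ_i denoting the second derivative at x_i, h_i = 1, 1, 1, and Δ_i = (y_(i+1) − y_i)/h_i = 10, -6, 8:
  1·σ_0 + 4·σ_1 + 1·σ_2 = 6(Δ_1 - Δ_0) = -96
  1·σ_1 + 4·σ_2 + 1·σ_3 = 6(Δ_2 - Δ_1) = 84
Clamped end conditions give two more equations: 2h_0·σ_0 + h_0·σ_1 = 6(Δ_0 - s'(2)) = 36 and h_2·σ_2 + 2h_2·σ_3 = 6(s'(5) - Δ_2) = -48.
Solving: σ_0 = 608/15, σ_1 = -676/15, σ_2 = 656/15, σ_3 = -688/15.
On [4, 5], with s_2(x) = a_2 + b_2·(x - 4) + c_2·(x - 4)² + d_2·(x - 4)³: c_2 = σ_2/2 = 328/15, d_2 = (σ_3 - σ_2)/(6h_2) = -224/15, b_2 = Δ_2 - h_2(2σ_2 + σ_3)/6 = 16/15.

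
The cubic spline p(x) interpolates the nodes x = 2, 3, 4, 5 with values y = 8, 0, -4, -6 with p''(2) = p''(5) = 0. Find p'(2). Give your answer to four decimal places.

Let σ_i = p''(x_i). Step sizes h_i = 1, 1, 1; slopes of the chords Δ_i = (y_(i+1) - y_i)/h_i = -8, -4, -2.
  1·σ_0 + 4·σ_1 + 1·σ_2 = 6(Δ_1 - Δ_0) = 24
  1·σ_1 + 4·σ_2 + 1·σ_3 = 6(Δ_2 - Δ_1) = 12
Natural end conditions: σ_0 = σ_3 = 0.
Forward elimination and back-substitution give σ_0 = 0, σ_1 = 28/5, σ_2 = 8/5, σ_3 = 0.
On [2, 3], p'(x) = b_0 + 2c_0·(x - 2) + 3d_0·(x - 2)² with b_0 = Δ_0 - h_0(2σ_0 + σ_1)/6 = -134/15, c_0 = σ_0/2 = 0, d_0 = (σ_1 - σ_0)/(6h_0) = 14/15. So p'(2) = -134/15.

-8.9333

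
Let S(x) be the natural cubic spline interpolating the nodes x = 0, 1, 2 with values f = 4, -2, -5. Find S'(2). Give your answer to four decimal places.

-2.2500

Write σ_i for S''(x_i). With h_i = 1, 1 and divided differences Δ_i = -6, -3, the continuity of S' gives the tridiagonal system
  1·σ_0 + 4·σ_1 + 1·σ_2 = 6(Δ_1 - Δ_0) = 18
Natural end conditions: σ_0 = σ_2 = 0.
Solving: σ_0 = 0, σ_1 = 9/2, σ_2 = 0.
On [1, 2], S'(x) = b_1 + 2c_1·(x - 1) + 3d_1·(x - 1)² with b_1 = Δ_1 - h_1(2σ_1 + σ_2)/6 = -9/2, c_1 = σ_1/2 = 9/4, d_1 = (σ_2 - σ_1)/(6h_1) = -3/4. So S'(2) = -9/4.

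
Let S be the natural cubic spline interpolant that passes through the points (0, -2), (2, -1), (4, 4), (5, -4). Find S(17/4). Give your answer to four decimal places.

2.6563

Write σ_i for S''(x_i). With h_i = 2, 2, 1 and divided differences Δ_i = 1/2, 5/2, -8, the continuity of S' gives the tridiagonal system
  2·σ_0 + 8·σ_1 + 2·σ_2 = 6(Δ_1 - Δ_0) = 12
  2·σ_1 + 6·σ_2 + 1·σ_3 = 6(Δ_2 - Δ_1) = -63
Natural end conditions: σ_0 = σ_3 = 0.
Solving: σ_0 = 0, σ_1 = 9/2, σ_2 = -12, σ_3 = 0.
On [4, 5], S(t) = 4 - 4·(t - 4) - 6·(t - 4)² + 2·(t - 4)³.
With (t - 4) = 1/4: S(17/4) = 85/32.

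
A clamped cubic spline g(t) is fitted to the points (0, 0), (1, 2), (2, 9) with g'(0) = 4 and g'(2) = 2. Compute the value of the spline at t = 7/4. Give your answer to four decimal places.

7.8711

Let M_i = g''(x_i). Step sizes h_i = 1, 1; slopes of the chords Δ_i = (y_(i+1) - y_i)/h_i = 2, 7.
  1·M_0 + 4·M_1 + 1·M_2 = 6(Δ_1 - Δ_0) = 30
Clamped end conditions give two more equations: 2h_0·M_0 + h_0·M_1 = 6(Δ_0 - g'(0)) = -12 and h_1·M_1 + 2h_1·M_2 = 6(g'(2) - Δ_1) = -30.
Solving: M_0 = -29/2, M_1 = 17, M_2 = -47/2.
On [1, 2], g(t) = 2 + 21/4·(t - 1) + 17/2·(t - 1)² - 27/4·(t - 1)³.
With (t - 1) = 3/4: g(7/4) = 2015/256.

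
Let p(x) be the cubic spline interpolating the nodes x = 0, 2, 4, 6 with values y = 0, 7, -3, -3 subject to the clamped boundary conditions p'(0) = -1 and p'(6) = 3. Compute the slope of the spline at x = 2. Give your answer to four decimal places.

With M_i denoting the second derivative at x_i, h_i = 2, 2, 2, and Δ_i = (y_(i+1) − y_i)/h_i = 7/2, -5, 0:
  2·M_0 + 8·M_1 + 2·M_2 = 6(Δ_1 - Δ_0) = -51
  2·M_1 + 8·M_2 + 2·M_3 = 6(Δ_2 - Δ_1) = 30
Clamped end conditions give two more equations: 2h_0·M_0 + h_0·M_1 = 6(Δ_0 - p'(0)) = 27 and h_2·M_2 + 2h_2·M_3 = 6(p'(6) - Δ_2) = 18.
Solving: M_0 = 367/30, M_1 = -329/30, M_2 = 92/15, M_3 = 43/30.
On [2, 4], p'(x) = b_1 + 2c_1·(x - 2) + 3d_1·(x - 2)² with b_1 = Δ_1 - h_1(2M_1 + M_2)/6 = 4/15, c_1 = M_1/2 = -329/60, d_1 = (M_2 - M_1)/(6h_1) = 57/40. So p'(2) = 4/15.

0.2667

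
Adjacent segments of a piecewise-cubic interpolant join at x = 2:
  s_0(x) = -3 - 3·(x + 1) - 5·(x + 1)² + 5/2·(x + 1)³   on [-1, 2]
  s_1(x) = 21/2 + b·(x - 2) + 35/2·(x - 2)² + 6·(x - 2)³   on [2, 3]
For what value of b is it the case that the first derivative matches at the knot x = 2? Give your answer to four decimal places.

34.5000

s_0'(x) = -3 - 10·(x + 1) + 15/2·(x + 1)², so s_0'(2) = 69/2. On the right, s_1'(2) = b, so b = 69/2.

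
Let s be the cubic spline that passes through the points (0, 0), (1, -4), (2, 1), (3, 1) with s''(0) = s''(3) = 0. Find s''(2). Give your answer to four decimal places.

With m_i denoting the second derivative at x_i, h_i = 1, 1, 1, and Δ_i = (y_(i+1) − y_i)/h_i = -4, 5, 0:
  1·m_0 + 4·m_1 + 1·m_2 = 6(Δ_1 - Δ_0) = 54
  1·m_1 + 4·m_2 + 1·m_3 = 6(Δ_2 - Δ_1) = -30
Natural end conditions: m_0 = m_3 = 0.
Solving the tridiagonal system: m_0 = 0, m_1 = 82/5, m_2 = -58/5, m_3 = 0.

-11.6000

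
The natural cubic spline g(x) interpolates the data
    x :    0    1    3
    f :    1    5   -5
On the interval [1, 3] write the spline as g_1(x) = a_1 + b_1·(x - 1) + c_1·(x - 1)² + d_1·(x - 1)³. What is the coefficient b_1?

Write σ_i for g''(x_i). With h_i = 1, 2 and divided differences Δ_i = 4, -5, the continuity of g' gives the tridiagonal system
  1·σ_0 + 6·σ_1 + 2·σ_2 = 6(Δ_1 - Δ_0) = -54
Natural end conditions: σ_0 = σ_2 = 0.
Solving the tridiagonal system: σ_0 = 0, σ_1 = -9, σ_2 = 0.
On [1, 3], with g_1(x) = a_1 + b_1·(x - 1) + c_1·(x - 1)² + d_1·(x - 1)³: c_1 = σ_1/2 = -9/2, d_1 = (σ_2 - σ_1)/(6h_1) = 3/4, b_1 = Δ_1 - h_1(2σ_1 + σ_2)/6 = 1.

1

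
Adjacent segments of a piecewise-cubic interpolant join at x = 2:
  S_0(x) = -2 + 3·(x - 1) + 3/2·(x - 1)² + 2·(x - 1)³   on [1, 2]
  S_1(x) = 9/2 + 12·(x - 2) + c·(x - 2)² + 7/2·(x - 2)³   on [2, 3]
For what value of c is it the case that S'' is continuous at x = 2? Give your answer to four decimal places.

S_0''(x) = 3 + 12·(x - 1), so S_0''(2) = 15. On the right, S_1''(2) = 2c, so c = 15/2.

7.5000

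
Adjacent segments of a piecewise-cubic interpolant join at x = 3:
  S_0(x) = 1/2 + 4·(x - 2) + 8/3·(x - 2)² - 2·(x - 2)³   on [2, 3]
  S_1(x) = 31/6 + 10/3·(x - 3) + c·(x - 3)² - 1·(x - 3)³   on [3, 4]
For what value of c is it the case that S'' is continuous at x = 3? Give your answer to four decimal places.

-3.3333

S_0''(x) = 16/3 - 12·(x - 2), so S_0''(3) = -20/3. On the right, S_1''(3) = 2c, so c = -10/3.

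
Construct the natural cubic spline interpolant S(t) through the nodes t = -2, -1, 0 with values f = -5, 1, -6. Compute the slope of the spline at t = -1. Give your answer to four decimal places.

Let m_i = S''(x_i). Step sizes h_i = 1, 1; slopes of the chords Δ_i = (y_(i+1) - y_i)/h_i = 6, -7.
  1·m_0 + 4·m_1 + 1·m_2 = 6(Δ_1 - Δ_0) = -78
Natural end conditions: m_0 = m_2 = 0.
Solving the tridiagonal system: m_0 = 0, m_1 = -39/2, m_2 = 0.
On [-1, 0], S'(t) = b_1 + 2c_1·(t + 1) + 3d_1·(t + 1)² with b_1 = Δ_1 - h_1(2m_1 + m_2)/6 = -1/2, c_1 = m_1/2 = -39/4, d_1 = (m_2 - m_1)/(6h_1) = 13/4. So S'(-1) = -1/2.

-0.5000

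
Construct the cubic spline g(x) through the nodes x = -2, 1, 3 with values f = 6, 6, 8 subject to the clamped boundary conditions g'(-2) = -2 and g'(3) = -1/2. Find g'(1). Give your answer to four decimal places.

1.4500

With M_i denoting the second derivative at x_i, h_i = 3, 2, and Δ_i = (y_(i+1) − y_i)/h_i = 0, 1:
  3·M_0 + 10·M_1 + 2·M_2 = 6(Δ_1 - Δ_0) = 6
Clamped end conditions give two more equations: 2h_0·M_0 + h_0·M_1 = 6(Δ_0 - g'(-2)) = 12 and h_1·M_1 + 2h_1·M_2 = 6(g'(3) - Δ_1) = -9.
Solving the tridiagonal system: M_0 = 17/10, M_1 = 3/5, M_2 = -51/20.
On [1, 3], g'(x) = b_1 + 2c_1·(x - 1) + 3d_1·(x - 1)² with b_1 = Δ_1 - h_1(2M_1 + M_2)/6 = 29/20, c_1 = M_1/2 = 3/10, d_1 = (M_2 - M_1)/(6h_1) = -21/80. So g'(1) = 29/20.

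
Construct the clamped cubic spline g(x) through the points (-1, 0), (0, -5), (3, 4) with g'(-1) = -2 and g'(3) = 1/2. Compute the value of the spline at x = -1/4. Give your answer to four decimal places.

Put M_i = g'' at the i-th knot. Here h = (1, 3) and Δ = (-5, 3), so the interior equations h_(i-1)·M_(i-1) + 2(h_(i-1)+h_i)·M_i + h_i·M_(i+1) = 6(Δ_i − Δ_(i-1)) read
  1·M_0 + 8·M_1 + 3·M_2 = 6(Δ_1 - Δ_0) = 48
Clamped end conditions give two more equations: 2h_0·M_0 + h_0·M_1 = 6(Δ_0 - g'(-1)) = -18 and h_1·M_1 + 2h_1·M_2 = 6(g'(3) - Δ_1) = -15.
Hence M_0 = -115/8, M_1 = 43/4, M_2 = -63/8.
On [-1, 0], g(x) = 0 - 2·(x + 1) - 115/16·(x + 1)² + 67/16·(x + 1)³.
With (x + 1) = 3/4: g(-1/4) = -3867/1024.

-3.7764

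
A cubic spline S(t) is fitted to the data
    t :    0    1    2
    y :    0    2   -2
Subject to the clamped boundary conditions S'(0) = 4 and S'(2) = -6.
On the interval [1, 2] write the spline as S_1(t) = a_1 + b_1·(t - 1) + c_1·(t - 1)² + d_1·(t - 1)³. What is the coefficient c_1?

Write σ_i for S''(x_i). With h_i = 1, 1 and divided differences Δ_i = 2, -4, the continuity of S' gives the tridiagonal system
  1·σ_0 + 4·σ_1 + 1·σ_2 = 6(Δ_1 - Δ_0) = -36
Clamped end conditions give two more equations: 2h_0·σ_0 + h_0·σ_1 = 6(Δ_0 - S'(0)) = -12 and h_1·σ_1 + 2h_1·σ_2 = 6(S'(2) - Δ_1) = -12.
Forward elimination and back-substitution give σ_0 = -2, σ_1 = -8, σ_2 = -2.
On [1, 2], with S_1(t) = a_1 + b_1·(t - 1) + c_1·(t - 1)² + d_1·(t - 1)³: c_1 = σ_1/2 = -4, d_1 = (σ_2 - σ_1)/(6h_1) = 1, b_1 = Δ_1 - h_1(2σ_1 + σ_2)/6 = -1.

-4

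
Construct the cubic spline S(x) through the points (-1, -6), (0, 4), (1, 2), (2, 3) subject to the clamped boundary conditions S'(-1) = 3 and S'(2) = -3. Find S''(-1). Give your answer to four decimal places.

36.8000

Let σ_i = S''(x_i). Step sizes h_i = 1, 1, 1; slopes of the chords Δ_i = (y_(i+1) - y_i)/h_i = 10, -2, 1.
  1·σ_0 + 4·σ_1 + 1·σ_2 = 6(Δ_1 - Δ_0) = -72
  1·σ_1 + 4·σ_2 + 1·σ_3 = 6(Δ_2 - Δ_1) = 18
Clamped end conditions give two more equations: 2h_0·σ_0 + h_0·σ_1 = 6(Δ_0 - S'(-1)) = 42 and h_2·σ_2 + 2h_2·σ_3 = 6(S'(2) - Δ_2) = -24.
Hence σ_0 = 184/5, σ_1 = -158/5, σ_2 = 88/5, σ_3 = -104/5.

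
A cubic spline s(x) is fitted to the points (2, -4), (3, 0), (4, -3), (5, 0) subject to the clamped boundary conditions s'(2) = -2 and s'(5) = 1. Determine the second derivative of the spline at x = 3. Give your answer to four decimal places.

-22.4000

With m_i denoting the second derivative at x_i, h_i = 1, 1, 1, and Δ_i = (y_(i+1) − y_i)/h_i = 4, -3, 3:
  1·m_0 + 4·m_1 + 1·m_2 = 6(Δ_1 - Δ_0) = -42
  1·m_1 + 4·m_2 + 1·m_3 = 6(Δ_2 - Δ_1) = 36
Clamped end conditions give two more equations: 2h_0·m_0 + h_0·m_1 = 6(Δ_0 - s'(2)) = 36 and h_2·m_2 + 2h_2·m_3 = 6(s'(5) - Δ_2) = -12.
Forward elimination and back-substitution give m_0 = 146/5, m_1 = -112/5, m_2 = 92/5, m_3 = -76/5.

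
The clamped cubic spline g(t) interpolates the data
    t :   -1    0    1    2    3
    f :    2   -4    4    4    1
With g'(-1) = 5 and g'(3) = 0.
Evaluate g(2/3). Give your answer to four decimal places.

Put M_i = g'' at the i-th knot. Here h = (1, 1, 1, 1) and Δ = (-6, 8, 0, -3), so the interior equations h_(i-1)·M_(i-1) + 2(h_(i-1)+h_i)·M_i + h_i·M_(i+1) = 6(Δ_i − Δ_(i-1)) read
  1·M_0 + 4·M_1 + 1·M_2 = 6(Δ_1 - Δ_0) = 84
  1·M_1 + 4·M_2 + 1·M_3 = 6(Δ_2 - Δ_1) = -48
  1·M_2 + 4·M_3 + 1·M_4 = 6(Δ_3 - Δ_2) = -18
Clamped end conditions give two more equations: 2h_0·M_0 + h_0·M_1 = 6(Δ_0 - g'(-1)) = -66 and h_3·M_3 + 2h_3·M_4 = 6(g'(3) - Δ_3) = 18.
Hence M_0 = -739/14, M_1 = 277/7, M_2 = -43/2, M_3 = -11/7, M_4 = 137/14.
On [0, 1], g(t) = -4 - 45/28·t + 277/14·t² - 285/28·t³.
With t = 2/3: g(2/3) = 89/126.

0.7063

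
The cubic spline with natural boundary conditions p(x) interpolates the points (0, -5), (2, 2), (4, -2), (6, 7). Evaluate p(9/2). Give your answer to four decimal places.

-1.1281

With M_i denoting the second derivative at x_i, h_i = 2, 2, 2, and Δ_i = (y_(i+1) − y_i)/h_i = 7/2, -2, 9/2:
  2·M_0 + 8·M_1 + 2·M_2 = 6(Δ_1 - Δ_0) = -33
  2·M_1 + 8·M_2 + 2·M_3 = 6(Δ_2 - Δ_1) = 39
Natural end conditions: M_0 = M_3 = 0.
Solving: M_0 = 0, M_1 = -57/10, M_2 = 63/10, M_3 = 0.
On [4, 6], p(x) = -2 + 3/10·(x - 4) + 63/20·(x - 4)² - 21/40·(x - 4)³.
With (x - 4) = 1/2: p(9/2) = -361/320.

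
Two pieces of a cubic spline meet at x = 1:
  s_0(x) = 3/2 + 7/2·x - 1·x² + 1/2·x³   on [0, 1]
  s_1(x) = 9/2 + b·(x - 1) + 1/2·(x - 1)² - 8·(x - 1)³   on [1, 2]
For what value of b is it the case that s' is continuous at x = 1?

s_0'(x) = 7/2 - 2·x + 3/2·x², so s_0'(1) = 3. On the right, s_1'(1) = b, so b = 3.

3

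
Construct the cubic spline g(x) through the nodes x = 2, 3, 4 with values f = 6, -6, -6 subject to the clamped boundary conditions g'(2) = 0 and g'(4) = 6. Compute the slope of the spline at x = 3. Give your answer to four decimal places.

With σ_i denoting the second derivative at x_i, h_i = 1, 1, and Δ_i = (y_(i+1) − y_i)/h_i = -12, 0:
  1·σ_0 + 4·σ_1 + 1·σ_2 = 6(Δ_1 - Δ_0) = 72
Clamped end conditions give two more equations: 2h_0·σ_0 + h_0·σ_1 = 6(Δ_0 - g'(2)) = -72 and h_1·σ_1 + 2h_1·σ_2 = 6(g'(4) - Δ_1) = 36.
Hence σ_0 = -51, σ_1 = 30, σ_2 = 3.
On [3, 4], g'(x) = b_1 + 2c_1·(x - 3) + 3d_1·(x - 3)² with b_1 = Δ_1 - h_1(2σ_1 + σ_2)/6 = -21/2, c_1 = σ_1/2 = 15, d_1 = (σ_2 - σ_1)/(6h_1) = -9/2. So g'(3) = -21/2.

-10.5000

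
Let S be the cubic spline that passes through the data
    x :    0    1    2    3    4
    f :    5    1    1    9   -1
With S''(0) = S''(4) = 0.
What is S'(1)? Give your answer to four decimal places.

-3.6429

Write M_i for S''(x_i). With h_i = 1, 1, 1, 1 and divided differences Δ_i = -4, 0, 8, -10, the continuity of S' gives the tridiagonal system
  1·M_0 + 4·M_1 + 1·M_2 = 6(Δ_1 - Δ_0) = 24
  1·M_1 + 4·M_2 + 1·M_3 = 6(Δ_2 - Δ_1) = 48
  1·M_2 + 4·M_3 + 1·M_4 = 6(Δ_3 - Δ_2) = -108
Natural end conditions: M_0 = M_4 = 0.
Forward elimination and back-substitution give M_0 = 0, M_1 = 15/14, M_2 = 138/7, M_3 = -447/14, M_4 = 0.
On [1, 2], S'(x) = b_1 + 2c_1·(x - 1) + 3d_1·(x - 1)² with b_1 = Δ_1 - h_1(2M_1 + M_2)/6 = -51/14, c_1 = M_1/2 = 15/28, d_1 = (M_2 - M_1)/(6h_1) = 87/28. So S'(1) = -51/14.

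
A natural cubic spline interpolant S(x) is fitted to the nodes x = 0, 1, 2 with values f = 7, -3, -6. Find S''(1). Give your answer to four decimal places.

Write σ_i for S''(x_i). With h_i = 1, 1 and divided differences Δ_i = -10, -3, the continuity of S' gives the tridiagonal system
  1·σ_0 + 4·σ_1 + 1·σ_2 = 6(Δ_1 - Δ_0) = 42
Natural end conditions: σ_0 = σ_2 = 0.
Solving: σ_0 = 0, σ_1 = 21/2, σ_2 = 0.

10.5000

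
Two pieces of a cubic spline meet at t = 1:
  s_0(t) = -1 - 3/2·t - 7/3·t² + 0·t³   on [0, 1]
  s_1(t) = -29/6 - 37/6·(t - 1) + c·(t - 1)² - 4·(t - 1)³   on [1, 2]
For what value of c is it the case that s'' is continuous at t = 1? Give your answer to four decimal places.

-2.3333

s_0''(t) = -14/3 + 0·t, so s_0''(1) = -14/3. On the right, s_1''(1) = 2c, so c = -7/3.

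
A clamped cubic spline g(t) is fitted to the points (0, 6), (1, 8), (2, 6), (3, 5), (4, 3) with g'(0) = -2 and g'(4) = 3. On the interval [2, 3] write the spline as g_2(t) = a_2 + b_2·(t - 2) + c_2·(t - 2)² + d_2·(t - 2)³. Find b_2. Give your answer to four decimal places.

With M_i denoting the second derivative at x_i, h_i = 1, 1, 1, 1, and Δ_i = (y_(i+1) − y_i)/h_i = 2, -2, -1, -2:
  1·M_0 + 4·M_1 + 1·M_2 = 6(Δ_1 - Δ_0) = -24
  1·M_1 + 4·M_2 + 1·M_3 = 6(Δ_2 - Δ_1) = 6
  1·M_2 + 4·M_3 + 1·M_4 = 6(Δ_3 - Δ_2) = -6
Clamped end conditions give two more equations: 2h_0·M_0 + h_0·M_1 = 6(Δ_0 - g'(0)) = 24 and h_3·M_3 + 2h_3·M_4 = 6(g'(4) - Δ_3) = 30.
Solving: M_0 = 253/14, M_1 = -85/7, M_2 = 13/2, M_3 = -55/7, M_4 = 265/14.
On [2, 3], with g_2(t) = a_2 + b_2·(t - 2) + c_2·(t - 2)² + d_2·(t - 2)³: c_2 = M_2/2 = 13/4, d_2 = (M_3 - M_2)/(6h_2) = -67/28, b_2 = Δ_2 - h_2(2M_2 + M_3)/6 = -13/7.

-1.8571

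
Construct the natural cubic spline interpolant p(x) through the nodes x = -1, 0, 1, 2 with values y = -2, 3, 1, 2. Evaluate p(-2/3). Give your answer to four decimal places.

Put M_i = p'' at the i-th knot. Here h = (1, 1, 1) and Δ = (5, -2, 1), so the interior equations h_(i-1)·M_(i-1) + 2(h_(i-1)+h_i)·M_i + h_i·M_(i+1) = 6(Δ_i − Δ_(i-1)) read
  1·M_0 + 4·M_1 + 1·M_2 = 6(Δ_1 - Δ_0) = -42
  1·M_1 + 4·M_2 + 1·M_3 = 6(Δ_2 - Δ_1) = 18
Natural end conditions: M_0 = M_3 = 0.
Forward elimination and back-substitution give M_0 = 0, M_1 = -62/5, M_2 = 38/5, M_3 = 0.
On [-1, 0], p(x) = -2 + 106/15·(x + 1) + 0·(x + 1)² - 31/15·(x + 1)³.
With (x + 1) = 1/3: p(-2/3) = 113/405.

0.2790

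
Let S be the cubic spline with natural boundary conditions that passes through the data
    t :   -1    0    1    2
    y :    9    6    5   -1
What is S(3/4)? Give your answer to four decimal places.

5.5281

With σ_i denoting the second derivative at x_i, h_i = 1, 1, 1, and Δ_i = (y_(i+1) − y_i)/h_i = -3, -1, -6:
  1·σ_0 + 4·σ_1 + 1·σ_2 = 6(Δ_1 - Δ_0) = 12
  1·σ_1 + 4·σ_2 + 1·σ_3 = 6(Δ_2 - Δ_1) = -30
Natural end conditions: σ_0 = σ_3 = 0.
Forward elimination and back-substitution give σ_0 = 0, σ_1 = 26/5, σ_2 = -44/5, σ_3 = 0.
On [0, 1], S(t) = 6 - 19/15·t + 13/5·t² - 7/3·t³.
With t = 3/4: S(3/4) = 1769/320.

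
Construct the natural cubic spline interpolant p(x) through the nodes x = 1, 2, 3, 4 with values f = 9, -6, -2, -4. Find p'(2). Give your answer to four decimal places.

-4.0667

With m_i denoting the second derivative at x_i, h_i = 1, 1, 1, and Δ_i = (y_(i+1) − y_i)/h_i = -15, 4, -2:
  1·m_0 + 4·m_1 + 1·m_2 = 6(Δ_1 - Δ_0) = 114
  1·m_1 + 4·m_2 + 1·m_3 = 6(Δ_2 - Δ_1) = -36
Natural end conditions: m_0 = m_3 = 0.
Solving: m_0 = 0, m_1 = 164/5, m_2 = -86/5, m_3 = 0.
On [2, 3], p'(x) = b_1 + 2c_1·(x - 2) + 3d_1·(x - 2)² with b_1 = Δ_1 - h_1(2m_1 + m_2)/6 = -61/15, c_1 = m_1/2 = 82/5, d_1 = (m_2 - m_1)/(6h_1) = -25/3. So p'(2) = -61/15.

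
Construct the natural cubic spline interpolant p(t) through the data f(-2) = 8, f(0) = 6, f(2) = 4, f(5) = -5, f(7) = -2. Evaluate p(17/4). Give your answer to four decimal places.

With m_i denoting the second derivative at x_i, h_i = 2, 2, 3, 2, and Δ_i = (y_(i+1) − y_i)/h_i = -1, -1, -3, 3/2:
  2·m_0 + 8·m_1 + 2·m_2 = 6(Δ_1 - Δ_0) = 0
  2·m_1 + 10·m_2 + 3·m_3 = 6(Δ_2 - Δ_1) = -12
  3·m_2 + 10·m_3 + 2·m_4 = 6(Δ_3 - Δ_2) = 27
Natural end conditions: m_0 = m_4 = 0.
Forward elimination and back-substitution give m_0 = 0, m_1 = 201/344, m_2 = -201/86, m_3 = 585/172, m_4 = 0.
On [2, 5], p(t) = 4 - 813/344·(t - 2) - 201/172·(t - 2)² + 329/1032·(t - 2)³.
With (t - 2) = 9/4: p(17/4) = -79309/22016.

-3.6023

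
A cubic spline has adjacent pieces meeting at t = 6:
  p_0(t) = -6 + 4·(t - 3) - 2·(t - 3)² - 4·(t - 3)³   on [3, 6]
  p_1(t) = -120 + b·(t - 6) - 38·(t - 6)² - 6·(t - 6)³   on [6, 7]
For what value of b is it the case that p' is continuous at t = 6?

-116

p_0'(t) = 4 - 4·(t - 3) - 12·(t - 3)², so p_0'(6) = -116. On the right, p_1'(6) = b, so b = -116.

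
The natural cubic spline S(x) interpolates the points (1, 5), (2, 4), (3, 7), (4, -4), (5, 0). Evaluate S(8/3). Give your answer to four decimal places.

Write m_i for S''(x_i). With h_i = 1, 1, 1, 1 and divided differences Δ_i = -1, 3, -11, 4, the continuity of S' gives the tridiagonal system
  1·m_0 + 4·m_1 + 1·m_2 = 6(Δ_1 - Δ_0) = 24
  1·m_1 + 4·m_2 + 1·m_3 = 6(Δ_2 - Δ_1) = -84
  1·m_2 + 4·m_3 + 1·m_4 = 6(Δ_3 - Δ_2) = 90
Natural end conditions: m_0 = m_4 = 0.
Solving the tridiagonal system: m_0 = 0, m_1 = 393/28, m_2 = -225/7, m_3 = 855/28, m_4 = 0.
On [2, 3], S(x) = 4 + 103/28·(x - 2) + 393/56·(x - 2)² - 431/56·(x - 2)³.
With (x - 2) = 2/3: S(8/3) = 1378/189.

7.2910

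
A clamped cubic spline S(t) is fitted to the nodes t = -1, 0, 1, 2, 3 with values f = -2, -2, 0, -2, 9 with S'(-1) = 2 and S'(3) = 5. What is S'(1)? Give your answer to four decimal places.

-1.8571

Let σ_i = S''(x_i). Step sizes h_i = 1, 1, 1, 1; slopes of the chords Δ_i = (y_(i+1) - y_i)/h_i = 0, 2, -2, 11.
  1·σ_0 + 4·σ_1 + 1·σ_2 = 6(Δ_1 - Δ_0) = 12
  1·σ_1 + 4·σ_2 + 1·σ_3 = 6(Δ_2 - Δ_1) = -24
  1·σ_2 + 4·σ_3 + 1·σ_4 = 6(Δ_3 - Δ_2) = 78
Clamped end conditions give two more equations: 2h_0·σ_0 + h_0·σ_1 = 6(Δ_0 - S'(-1)) = -12 and h_3·σ_3 + 2h_3·σ_4 = 6(S'(3) - Δ_3) = -36.
Hence σ_0 = -153/14, σ_1 = 69/7, σ_2 = -33/2, σ_3 = 225/7, σ_4 = -477/14.
On [1, 2], S'(t) = b_2 + 2c_2·(t - 1) + 3d_2·(t - 1)² with b_2 = Δ_2 - h_2(2σ_2 + σ_3)/6 = -13/7, c_2 = σ_2/2 = -33/4, d_2 = (σ_3 - σ_2)/(6h_2) = 227/28. So S'(1) = -13/7.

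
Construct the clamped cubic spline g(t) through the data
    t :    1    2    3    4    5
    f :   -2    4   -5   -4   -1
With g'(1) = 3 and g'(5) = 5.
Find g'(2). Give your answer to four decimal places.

With m_i denoting the second derivative at x_i, h_i = 1, 1, 1, 1, and Δ_i = (y_(i+1) − y_i)/h_i = 6, -9, 1, 3:
  1·m_0 + 4·m_1 + 1·m_2 = 6(Δ_1 - Δ_0) = -90
  1·m_1 + 4·m_2 + 1·m_3 = 6(Δ_2 - Δ_1) = 60
  1·m_2 + 4·m_3 + 1·m_4 = 6(Δ_3 - Δ_2) = 12
Clamped end conditions give two more equations: 2h_0·m_0 + h_0·m_1 = 6(Δ_0 - g'(1)) = 18 and h_3·m_3 + 2h_3·m_4 = 6(g'(5) - Δ_3) = 12.
Solving the tridiagonal system: m_0 = 107/4, m_1 = -71/2, m_2 = 101/4, m_3 = -11/2, m_4 = 35/4.
On [2, 3], g'(t) = b_1 + 2c_1·(t - 2) + 3d_1·(t - 2)² with b_1 = Δ_1 - h_1(2m_1 + m_2)/6 = -11/8, c_1 = m_1/2 = -71/4, d_1 = (m_2 - m_1)/(6h_1) = 81/8. So g'(2) = -11/8.

-1.3750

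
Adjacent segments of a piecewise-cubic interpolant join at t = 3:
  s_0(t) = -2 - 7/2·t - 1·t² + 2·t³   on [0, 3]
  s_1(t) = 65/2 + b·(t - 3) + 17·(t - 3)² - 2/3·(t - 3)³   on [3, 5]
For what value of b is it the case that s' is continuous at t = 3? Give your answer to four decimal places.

s_0'(t) = -7/2 - 2·t + 6·t², so s_0'(3) = 89/2. On the right, s_1'(3) = b, so b = 89/2.

44.5000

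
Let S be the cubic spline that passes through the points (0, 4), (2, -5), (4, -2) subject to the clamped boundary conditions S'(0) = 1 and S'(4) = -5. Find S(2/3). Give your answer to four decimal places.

2.1481

Put M_i = S'' at the i-th knot. Here h = (2, 2) and Δ = (-9/2, 3/2), so the interior equations h_(i-1)·M_(i-1) + 2(h_(i-1)+h_i)·M_i + h_i·M_(i+1) = 6(Δ_i − Δ_(i-1)) read
  2·M_0 + 8·M_1 + 2·M_2 = 6(Δ_1 - Δ_0) = 36
Clamped end conditions give two more equations: 2h_0·M_0 + h_0·M_1 = 6(Δ_0 - S'(0)) = -33 and h_1·M_1 + 2h_1·M_2 = 6(S'(4) - Δ_1) = -39.
Forward elimination and back-substitution give M_0 = -57/4, M_1 = 12, M_2 = -63/4.
On [0, 2], S(x) = 4 + 1·x - 57/8·x² + 35/16·x³.
With x = 2/3: S(2/3) = 58/27.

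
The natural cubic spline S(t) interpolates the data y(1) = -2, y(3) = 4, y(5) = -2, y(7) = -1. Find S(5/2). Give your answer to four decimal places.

Write σ_i for S''(x_i). With h_i = 2, 2, 2 and divided differences Δ_i = 3, -3, 1/2, the continuity of S' gives the tridiagonal system
  2·σ_0 + 8·σ_1 + 2·σ_2 = 6(Δ_1 - Δ_0) = -36
  2·σ_1 + 8·σ_2 + 2·σ_3 = 6(Δ_2 - Δ_1) = 21
Natural end conditions: σ_0 = σ_3 = 0.
Hence σ_0 = 0, σ_1 = -11/2, σ_2 = 4, σ_3 = 0.
On [1, 3], S(t) = -2 + 29/6·(t - 1) + 0·(t - 1)² - 11/24·(t - 1)³.
With (t - 1) = 3/2: S(5/2) = 237/64.

3.7031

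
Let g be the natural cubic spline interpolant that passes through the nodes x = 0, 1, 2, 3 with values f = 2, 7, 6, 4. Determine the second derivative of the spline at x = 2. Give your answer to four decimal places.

Let σ_i = g''(x_i). Step sizes h_i = 1, 1, 1; slopes of the chords Δ_i = (y_(i+1) - y_i)/h_i = 5, -1, -2.
  1·σ_0 + 4·σ_1 + 1·σ_2 = 6(Δ_1 - Δ_0) = -36
  1·σ_1 + 4·σ_2 + 1·σ_3 = 6(Δ_2 - Δ_1) = -6
Natural end conditions: σ_0 = σ_3 = 0.
Forward elimination and back-substitution give σ_0 = 0, σ_1 = -46/5, σ_2 = 4/5, σ_3 = 0.

0.8000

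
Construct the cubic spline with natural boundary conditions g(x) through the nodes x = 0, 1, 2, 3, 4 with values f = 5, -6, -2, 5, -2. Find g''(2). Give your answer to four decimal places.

4.7143

With m_i denoting the second derivative at x_i, h_i = 1, 1, 1, 1, and Δ_i = (y_(i+1) − y_i)/h_i = -11, 4, 7, -7:
  1·m_0 + 4·m_1 + 1·m_2 = 6(Δ_1 - Δ_0) = 90
  1·m_1 + 4·m_2 + 1·m_3 = 6(Δ_2 - Δ_1) = 18
  1·m_2 + 4·m_3 + 1·m_4 = 6(Δ_3 - Δ_2) = -84
Natural end conditions: m_0 = m_4 = 0.
Forward elimination and back-substitution give m_0 = 0, m_1 = 597/28, m_2 = 33/7, m_3 = -621/28, m_4 = 0.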